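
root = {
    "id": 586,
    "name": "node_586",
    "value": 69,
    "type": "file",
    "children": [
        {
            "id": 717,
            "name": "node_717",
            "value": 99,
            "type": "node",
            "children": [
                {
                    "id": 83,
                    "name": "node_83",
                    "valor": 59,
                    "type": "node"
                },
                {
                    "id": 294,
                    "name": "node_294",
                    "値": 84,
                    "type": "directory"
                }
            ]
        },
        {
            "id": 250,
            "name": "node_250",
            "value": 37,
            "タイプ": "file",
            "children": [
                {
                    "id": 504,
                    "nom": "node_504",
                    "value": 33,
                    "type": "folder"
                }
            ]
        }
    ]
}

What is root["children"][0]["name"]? "node_717"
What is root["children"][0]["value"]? 99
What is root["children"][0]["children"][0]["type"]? "node"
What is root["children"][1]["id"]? 250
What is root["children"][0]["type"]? "node"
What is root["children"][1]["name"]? "node_250"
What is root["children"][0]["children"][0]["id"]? 83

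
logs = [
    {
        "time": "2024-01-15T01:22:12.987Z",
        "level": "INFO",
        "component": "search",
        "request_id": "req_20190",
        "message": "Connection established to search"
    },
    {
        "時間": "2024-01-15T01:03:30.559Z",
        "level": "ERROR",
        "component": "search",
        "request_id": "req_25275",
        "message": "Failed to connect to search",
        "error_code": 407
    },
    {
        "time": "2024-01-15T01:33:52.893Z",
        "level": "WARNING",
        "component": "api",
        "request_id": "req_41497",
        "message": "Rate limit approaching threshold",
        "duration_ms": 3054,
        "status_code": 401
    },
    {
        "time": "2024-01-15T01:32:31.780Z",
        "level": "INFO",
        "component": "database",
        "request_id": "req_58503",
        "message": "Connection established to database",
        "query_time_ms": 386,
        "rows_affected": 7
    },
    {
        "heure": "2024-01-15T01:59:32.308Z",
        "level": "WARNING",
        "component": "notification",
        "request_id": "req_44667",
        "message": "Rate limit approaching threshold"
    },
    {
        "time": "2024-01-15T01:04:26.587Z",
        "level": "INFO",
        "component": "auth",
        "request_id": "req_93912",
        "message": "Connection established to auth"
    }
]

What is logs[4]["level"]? "WARNING"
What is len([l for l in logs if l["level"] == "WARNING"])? 2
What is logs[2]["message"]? "Rate limit approaching threshold"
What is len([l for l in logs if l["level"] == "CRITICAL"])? 0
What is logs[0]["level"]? "INFO"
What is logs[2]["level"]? "WARNING"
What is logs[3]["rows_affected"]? 7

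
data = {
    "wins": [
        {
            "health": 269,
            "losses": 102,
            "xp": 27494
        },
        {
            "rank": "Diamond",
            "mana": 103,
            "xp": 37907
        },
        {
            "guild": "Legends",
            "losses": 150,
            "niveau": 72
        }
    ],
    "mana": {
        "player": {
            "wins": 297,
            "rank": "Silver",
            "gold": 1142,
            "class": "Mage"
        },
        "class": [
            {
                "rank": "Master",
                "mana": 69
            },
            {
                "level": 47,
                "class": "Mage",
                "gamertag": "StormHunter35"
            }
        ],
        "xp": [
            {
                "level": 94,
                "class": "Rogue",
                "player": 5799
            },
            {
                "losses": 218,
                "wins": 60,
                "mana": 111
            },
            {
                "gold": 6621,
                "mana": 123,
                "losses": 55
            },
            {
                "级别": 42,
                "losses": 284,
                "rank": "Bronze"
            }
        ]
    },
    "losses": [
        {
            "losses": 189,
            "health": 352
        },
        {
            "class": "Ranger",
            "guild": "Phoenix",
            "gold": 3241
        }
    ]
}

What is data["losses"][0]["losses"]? 189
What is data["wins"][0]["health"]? 269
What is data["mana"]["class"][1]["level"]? 47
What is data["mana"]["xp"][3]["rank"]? "Bronze"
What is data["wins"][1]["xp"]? 37907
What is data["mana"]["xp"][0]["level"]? 94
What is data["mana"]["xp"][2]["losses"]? 55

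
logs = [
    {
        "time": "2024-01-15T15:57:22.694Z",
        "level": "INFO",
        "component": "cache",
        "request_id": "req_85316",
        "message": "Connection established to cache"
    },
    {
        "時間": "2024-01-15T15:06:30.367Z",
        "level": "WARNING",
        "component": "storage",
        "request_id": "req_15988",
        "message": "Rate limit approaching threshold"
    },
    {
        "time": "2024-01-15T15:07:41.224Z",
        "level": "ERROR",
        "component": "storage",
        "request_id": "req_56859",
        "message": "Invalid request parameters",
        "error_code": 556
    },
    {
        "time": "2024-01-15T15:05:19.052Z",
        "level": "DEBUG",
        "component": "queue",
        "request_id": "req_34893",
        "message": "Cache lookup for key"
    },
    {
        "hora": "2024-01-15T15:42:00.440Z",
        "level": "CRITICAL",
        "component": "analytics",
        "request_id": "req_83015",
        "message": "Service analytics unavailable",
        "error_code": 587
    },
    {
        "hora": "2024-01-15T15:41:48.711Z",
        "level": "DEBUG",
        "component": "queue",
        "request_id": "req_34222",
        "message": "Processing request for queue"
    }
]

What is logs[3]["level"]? "DEBUG"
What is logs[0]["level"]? "INFO"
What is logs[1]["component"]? "storage"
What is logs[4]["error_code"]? 587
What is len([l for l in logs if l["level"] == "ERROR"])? 1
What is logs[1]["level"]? "WARNING"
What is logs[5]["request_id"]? "req_34222"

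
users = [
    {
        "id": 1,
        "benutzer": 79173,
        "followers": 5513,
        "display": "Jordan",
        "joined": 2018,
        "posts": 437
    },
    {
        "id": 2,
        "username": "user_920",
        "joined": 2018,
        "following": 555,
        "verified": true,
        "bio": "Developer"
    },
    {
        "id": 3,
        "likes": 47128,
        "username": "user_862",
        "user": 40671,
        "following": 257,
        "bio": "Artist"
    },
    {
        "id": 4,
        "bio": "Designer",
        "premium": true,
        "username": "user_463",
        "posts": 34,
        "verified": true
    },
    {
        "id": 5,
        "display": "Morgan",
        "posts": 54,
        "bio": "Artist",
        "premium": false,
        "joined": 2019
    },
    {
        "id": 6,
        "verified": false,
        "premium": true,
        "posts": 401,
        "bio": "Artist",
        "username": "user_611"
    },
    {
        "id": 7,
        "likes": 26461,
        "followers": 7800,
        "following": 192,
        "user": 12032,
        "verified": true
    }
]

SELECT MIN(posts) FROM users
34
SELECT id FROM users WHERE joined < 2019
[1, 2]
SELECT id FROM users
[1, 2, 3, 4, 5, 6, 7]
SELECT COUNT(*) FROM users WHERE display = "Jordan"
1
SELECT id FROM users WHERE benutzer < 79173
[]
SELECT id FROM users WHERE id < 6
[1, 2, 3, 4, 5]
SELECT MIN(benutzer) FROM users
79173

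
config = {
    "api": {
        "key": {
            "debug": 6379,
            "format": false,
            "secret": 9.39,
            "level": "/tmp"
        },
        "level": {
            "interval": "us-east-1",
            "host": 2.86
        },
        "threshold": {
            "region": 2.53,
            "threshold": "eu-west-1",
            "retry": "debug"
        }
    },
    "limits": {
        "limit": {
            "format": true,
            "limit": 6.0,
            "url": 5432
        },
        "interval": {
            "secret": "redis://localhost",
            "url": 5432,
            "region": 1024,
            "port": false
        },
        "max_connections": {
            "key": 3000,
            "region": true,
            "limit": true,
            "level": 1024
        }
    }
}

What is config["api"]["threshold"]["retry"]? "debug"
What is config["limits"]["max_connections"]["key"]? 3000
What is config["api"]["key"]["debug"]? 6379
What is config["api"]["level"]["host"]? 2.86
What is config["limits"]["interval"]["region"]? 1024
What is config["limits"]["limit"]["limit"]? 6.0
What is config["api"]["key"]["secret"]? 9.39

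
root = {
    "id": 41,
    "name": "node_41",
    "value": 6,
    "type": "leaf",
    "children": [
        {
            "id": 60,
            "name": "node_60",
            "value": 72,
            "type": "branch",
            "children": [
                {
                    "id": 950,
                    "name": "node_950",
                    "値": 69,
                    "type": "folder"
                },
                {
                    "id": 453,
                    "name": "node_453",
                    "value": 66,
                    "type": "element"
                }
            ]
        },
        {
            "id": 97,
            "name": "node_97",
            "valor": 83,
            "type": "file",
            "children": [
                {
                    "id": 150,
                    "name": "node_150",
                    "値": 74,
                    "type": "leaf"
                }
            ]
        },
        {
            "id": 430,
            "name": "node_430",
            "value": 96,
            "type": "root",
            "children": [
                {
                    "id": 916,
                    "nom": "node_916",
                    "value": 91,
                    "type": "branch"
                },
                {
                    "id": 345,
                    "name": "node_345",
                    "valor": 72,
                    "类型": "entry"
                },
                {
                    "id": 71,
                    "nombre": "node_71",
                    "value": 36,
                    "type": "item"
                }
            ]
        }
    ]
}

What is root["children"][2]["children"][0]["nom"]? "node_916"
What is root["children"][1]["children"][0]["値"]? 74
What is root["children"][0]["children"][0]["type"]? "folder"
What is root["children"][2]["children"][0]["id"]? 916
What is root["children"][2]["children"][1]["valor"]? 72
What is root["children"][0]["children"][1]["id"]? 453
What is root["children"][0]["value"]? 72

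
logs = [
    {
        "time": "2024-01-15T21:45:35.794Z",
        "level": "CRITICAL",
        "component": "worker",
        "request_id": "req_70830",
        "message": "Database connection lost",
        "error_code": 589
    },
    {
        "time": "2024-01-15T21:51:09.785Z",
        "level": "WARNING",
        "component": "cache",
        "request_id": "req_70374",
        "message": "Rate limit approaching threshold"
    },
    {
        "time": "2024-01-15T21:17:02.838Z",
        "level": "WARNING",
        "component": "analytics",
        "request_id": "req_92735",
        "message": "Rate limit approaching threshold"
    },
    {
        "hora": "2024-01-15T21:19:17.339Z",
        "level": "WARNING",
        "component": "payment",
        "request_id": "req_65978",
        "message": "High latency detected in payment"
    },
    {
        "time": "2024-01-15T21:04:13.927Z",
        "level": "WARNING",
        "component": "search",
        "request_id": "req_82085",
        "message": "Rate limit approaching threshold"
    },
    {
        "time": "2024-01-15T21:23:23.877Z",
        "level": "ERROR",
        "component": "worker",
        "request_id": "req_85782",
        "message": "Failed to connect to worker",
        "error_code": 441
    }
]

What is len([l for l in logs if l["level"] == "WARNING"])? 4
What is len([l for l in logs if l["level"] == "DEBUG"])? 0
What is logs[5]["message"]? "Failed to connect to worker"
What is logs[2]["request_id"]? "req_92735"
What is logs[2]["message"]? "Rate limit approaching threshold"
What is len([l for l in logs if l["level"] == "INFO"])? 0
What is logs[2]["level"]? "WARNING"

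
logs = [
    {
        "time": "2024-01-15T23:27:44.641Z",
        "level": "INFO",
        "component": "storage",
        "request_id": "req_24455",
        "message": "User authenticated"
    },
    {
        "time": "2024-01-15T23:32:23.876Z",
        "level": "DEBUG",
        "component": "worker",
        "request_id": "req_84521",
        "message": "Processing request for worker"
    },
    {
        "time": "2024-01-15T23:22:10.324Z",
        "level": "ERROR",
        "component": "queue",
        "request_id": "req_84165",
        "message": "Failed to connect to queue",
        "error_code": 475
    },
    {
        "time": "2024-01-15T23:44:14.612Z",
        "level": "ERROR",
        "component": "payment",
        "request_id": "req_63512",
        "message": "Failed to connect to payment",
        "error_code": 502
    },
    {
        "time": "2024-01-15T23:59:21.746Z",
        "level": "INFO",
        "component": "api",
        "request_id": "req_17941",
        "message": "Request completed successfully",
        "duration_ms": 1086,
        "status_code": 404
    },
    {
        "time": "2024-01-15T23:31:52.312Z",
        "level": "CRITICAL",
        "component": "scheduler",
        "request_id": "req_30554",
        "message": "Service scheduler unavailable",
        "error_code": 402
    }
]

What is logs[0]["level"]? "INFO"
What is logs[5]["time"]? "2024-01-15T23:31:52.312Z"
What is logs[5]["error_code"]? 402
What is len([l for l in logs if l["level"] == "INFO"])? 2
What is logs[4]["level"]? "INFO"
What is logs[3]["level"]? "ERROR"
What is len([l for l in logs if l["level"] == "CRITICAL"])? 1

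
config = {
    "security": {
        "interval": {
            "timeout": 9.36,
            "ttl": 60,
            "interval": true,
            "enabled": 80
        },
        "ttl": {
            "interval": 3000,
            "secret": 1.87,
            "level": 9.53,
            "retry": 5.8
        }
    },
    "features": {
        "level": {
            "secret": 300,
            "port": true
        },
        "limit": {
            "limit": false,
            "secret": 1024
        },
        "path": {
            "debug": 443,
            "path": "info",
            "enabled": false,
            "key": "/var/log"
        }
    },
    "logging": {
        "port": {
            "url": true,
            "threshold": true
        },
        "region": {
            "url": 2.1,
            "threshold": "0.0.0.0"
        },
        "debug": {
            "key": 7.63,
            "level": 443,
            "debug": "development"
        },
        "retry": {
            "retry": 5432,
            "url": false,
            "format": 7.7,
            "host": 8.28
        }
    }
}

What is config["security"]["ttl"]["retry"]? 5.8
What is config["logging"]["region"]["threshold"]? "0.0.0.0"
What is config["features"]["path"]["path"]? "info"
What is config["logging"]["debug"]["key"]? 7.63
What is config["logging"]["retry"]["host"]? 8.28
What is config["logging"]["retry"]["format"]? 7.7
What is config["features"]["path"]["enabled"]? False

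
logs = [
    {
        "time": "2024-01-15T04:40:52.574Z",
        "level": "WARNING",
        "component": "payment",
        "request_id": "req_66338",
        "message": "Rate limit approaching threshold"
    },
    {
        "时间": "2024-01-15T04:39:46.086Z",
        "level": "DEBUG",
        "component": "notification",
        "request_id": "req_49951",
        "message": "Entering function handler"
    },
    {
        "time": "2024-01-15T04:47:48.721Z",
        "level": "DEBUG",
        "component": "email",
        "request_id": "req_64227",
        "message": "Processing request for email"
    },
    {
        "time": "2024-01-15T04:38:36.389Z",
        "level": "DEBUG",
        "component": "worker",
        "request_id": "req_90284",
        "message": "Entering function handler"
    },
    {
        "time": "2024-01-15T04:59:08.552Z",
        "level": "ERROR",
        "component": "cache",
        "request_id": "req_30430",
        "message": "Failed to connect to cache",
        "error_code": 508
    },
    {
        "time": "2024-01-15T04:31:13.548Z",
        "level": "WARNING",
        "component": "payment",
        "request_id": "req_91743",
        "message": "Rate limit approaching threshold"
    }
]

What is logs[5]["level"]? "WARNING"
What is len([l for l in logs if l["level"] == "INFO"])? 0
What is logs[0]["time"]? "2024-01-15T04:40:52.574Z"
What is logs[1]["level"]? "DEBUG"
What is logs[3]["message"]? "Entering function handler"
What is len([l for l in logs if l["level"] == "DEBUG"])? 3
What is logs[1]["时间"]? "2024-01-15T04:39:46.086Z"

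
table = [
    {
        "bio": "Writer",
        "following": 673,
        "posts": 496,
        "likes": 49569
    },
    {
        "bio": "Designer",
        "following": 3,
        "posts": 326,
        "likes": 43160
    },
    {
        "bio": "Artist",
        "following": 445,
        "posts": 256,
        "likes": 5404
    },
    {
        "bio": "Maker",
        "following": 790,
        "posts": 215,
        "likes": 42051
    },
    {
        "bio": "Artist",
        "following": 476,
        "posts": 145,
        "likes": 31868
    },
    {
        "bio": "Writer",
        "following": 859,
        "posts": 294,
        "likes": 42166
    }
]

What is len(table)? 6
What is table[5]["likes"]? 42166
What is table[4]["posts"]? 145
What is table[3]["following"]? 790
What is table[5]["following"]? 859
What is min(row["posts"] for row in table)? 145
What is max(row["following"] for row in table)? 859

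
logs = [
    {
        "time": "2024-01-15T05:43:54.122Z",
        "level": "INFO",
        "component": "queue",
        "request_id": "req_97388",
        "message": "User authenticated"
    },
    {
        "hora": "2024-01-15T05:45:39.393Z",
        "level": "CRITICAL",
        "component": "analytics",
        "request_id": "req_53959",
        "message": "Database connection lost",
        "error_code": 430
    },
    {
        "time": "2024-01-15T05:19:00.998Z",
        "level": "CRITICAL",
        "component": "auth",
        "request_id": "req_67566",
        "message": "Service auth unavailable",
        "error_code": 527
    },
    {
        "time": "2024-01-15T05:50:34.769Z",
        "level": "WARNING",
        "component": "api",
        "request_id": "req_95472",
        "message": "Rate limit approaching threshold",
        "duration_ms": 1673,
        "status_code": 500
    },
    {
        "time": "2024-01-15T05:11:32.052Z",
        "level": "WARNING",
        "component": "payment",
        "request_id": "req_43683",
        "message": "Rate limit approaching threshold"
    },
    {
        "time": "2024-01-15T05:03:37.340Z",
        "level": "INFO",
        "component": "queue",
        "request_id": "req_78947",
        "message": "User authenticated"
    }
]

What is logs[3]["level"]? "WARNING"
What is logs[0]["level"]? "INFO"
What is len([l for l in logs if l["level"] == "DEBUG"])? 0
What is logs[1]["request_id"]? "req_53959"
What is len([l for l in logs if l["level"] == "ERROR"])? 0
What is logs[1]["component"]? "analytics"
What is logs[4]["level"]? "WARNING"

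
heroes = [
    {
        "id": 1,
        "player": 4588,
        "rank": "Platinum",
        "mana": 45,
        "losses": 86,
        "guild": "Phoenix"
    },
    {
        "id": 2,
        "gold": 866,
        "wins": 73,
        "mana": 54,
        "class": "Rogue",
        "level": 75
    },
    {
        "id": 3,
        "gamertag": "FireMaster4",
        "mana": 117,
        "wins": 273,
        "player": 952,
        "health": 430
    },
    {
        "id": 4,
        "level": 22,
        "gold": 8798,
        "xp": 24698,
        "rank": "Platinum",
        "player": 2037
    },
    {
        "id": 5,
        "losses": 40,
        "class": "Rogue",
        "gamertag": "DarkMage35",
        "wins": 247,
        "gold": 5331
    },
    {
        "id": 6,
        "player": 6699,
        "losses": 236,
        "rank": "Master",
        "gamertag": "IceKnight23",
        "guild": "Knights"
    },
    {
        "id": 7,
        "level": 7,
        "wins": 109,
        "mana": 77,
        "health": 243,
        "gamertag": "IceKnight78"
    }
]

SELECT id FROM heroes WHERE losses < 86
[5]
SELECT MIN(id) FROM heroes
1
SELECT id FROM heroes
[1, 2, 3, 4, 5, 6, 7]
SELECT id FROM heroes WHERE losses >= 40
[1, 5, 6]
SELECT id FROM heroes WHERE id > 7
[]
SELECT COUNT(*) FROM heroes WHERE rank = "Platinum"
2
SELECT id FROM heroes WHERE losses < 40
[]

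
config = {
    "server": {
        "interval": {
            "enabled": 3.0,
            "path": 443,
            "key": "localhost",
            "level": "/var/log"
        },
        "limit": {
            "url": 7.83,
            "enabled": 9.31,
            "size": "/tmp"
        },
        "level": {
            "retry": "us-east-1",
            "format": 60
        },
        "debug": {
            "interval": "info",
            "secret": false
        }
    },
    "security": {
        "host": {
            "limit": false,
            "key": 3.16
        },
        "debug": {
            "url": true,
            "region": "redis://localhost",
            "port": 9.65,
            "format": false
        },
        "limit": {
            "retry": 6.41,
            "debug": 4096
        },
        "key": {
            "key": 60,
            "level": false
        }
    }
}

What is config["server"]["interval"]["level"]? "/var/log"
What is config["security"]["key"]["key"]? 60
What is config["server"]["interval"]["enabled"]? 3.0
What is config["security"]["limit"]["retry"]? 6.41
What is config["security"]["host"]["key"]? 3.16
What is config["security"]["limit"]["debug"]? 4096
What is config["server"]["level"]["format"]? 60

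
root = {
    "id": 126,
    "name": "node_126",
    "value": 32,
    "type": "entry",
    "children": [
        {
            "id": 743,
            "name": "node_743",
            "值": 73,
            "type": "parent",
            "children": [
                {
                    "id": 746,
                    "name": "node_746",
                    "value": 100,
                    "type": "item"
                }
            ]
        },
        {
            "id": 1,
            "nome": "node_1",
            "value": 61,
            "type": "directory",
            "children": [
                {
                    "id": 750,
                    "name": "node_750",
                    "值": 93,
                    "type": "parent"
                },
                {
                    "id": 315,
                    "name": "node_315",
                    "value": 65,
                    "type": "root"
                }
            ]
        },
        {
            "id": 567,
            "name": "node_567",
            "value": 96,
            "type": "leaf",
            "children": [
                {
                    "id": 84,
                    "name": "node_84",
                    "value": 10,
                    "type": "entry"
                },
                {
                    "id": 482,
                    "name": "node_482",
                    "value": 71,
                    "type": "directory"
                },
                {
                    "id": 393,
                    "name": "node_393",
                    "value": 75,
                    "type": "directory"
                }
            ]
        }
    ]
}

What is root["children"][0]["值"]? 73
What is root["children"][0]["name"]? "node_743"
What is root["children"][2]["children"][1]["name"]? "node_482"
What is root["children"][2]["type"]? "leaf"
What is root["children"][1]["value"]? 61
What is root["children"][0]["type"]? "parent"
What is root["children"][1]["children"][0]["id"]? 750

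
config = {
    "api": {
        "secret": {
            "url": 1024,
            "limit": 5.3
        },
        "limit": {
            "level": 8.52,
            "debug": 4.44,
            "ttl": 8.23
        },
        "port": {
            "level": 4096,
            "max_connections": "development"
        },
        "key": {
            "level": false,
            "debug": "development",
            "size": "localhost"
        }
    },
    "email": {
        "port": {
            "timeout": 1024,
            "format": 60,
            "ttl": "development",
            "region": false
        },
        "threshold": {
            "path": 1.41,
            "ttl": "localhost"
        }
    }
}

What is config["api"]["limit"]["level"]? 8.52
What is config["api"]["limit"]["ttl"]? 8.23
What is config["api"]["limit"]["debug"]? 4.44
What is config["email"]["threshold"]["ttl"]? "localhost"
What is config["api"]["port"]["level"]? 4096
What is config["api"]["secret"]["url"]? 1024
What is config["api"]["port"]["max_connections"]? "development"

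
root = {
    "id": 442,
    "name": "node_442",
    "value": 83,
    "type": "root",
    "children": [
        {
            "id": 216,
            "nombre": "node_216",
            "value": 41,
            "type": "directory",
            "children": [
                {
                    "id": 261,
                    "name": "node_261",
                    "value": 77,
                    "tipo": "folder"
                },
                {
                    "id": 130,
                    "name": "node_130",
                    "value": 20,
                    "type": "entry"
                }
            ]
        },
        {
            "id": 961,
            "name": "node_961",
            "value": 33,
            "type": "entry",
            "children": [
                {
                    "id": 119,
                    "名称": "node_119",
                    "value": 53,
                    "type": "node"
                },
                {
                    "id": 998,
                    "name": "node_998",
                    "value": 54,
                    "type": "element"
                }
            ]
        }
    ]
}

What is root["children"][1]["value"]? 33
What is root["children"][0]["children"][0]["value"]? 77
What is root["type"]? "root"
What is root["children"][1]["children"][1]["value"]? 54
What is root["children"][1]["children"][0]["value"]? 53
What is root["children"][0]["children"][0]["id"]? 261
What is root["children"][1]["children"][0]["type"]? "node"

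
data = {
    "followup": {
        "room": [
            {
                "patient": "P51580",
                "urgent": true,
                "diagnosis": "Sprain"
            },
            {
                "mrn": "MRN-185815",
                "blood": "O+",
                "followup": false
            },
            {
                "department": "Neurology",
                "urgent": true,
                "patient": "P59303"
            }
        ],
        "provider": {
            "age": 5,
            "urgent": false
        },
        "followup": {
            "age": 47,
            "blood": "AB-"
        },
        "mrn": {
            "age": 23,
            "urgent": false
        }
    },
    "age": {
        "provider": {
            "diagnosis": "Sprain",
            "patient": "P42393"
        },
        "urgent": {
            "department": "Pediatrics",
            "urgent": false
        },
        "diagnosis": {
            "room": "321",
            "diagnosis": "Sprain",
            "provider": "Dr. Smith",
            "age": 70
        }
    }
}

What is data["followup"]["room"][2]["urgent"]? True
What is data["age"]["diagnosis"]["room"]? "321"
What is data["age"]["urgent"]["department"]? "Pediatrics"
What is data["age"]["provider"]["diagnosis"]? "Sprain"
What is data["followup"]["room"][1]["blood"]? "O+"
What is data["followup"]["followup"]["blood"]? "AB-"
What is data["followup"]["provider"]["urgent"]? False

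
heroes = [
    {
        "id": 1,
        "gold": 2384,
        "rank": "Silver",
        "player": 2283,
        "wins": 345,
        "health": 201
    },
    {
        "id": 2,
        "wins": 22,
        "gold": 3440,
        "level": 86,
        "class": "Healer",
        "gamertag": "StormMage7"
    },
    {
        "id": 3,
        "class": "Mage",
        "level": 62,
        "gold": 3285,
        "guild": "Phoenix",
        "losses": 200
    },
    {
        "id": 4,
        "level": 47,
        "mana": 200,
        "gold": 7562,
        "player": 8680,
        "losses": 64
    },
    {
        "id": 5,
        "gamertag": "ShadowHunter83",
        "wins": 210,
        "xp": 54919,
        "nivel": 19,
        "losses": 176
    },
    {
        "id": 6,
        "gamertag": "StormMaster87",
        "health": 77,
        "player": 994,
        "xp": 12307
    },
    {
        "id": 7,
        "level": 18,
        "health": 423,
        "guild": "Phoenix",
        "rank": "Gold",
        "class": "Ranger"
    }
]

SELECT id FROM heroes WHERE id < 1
[]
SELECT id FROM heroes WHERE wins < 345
[2, 5]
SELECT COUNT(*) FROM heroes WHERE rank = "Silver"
1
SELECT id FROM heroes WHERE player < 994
[]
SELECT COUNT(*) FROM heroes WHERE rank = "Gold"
1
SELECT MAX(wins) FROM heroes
345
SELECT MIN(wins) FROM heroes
22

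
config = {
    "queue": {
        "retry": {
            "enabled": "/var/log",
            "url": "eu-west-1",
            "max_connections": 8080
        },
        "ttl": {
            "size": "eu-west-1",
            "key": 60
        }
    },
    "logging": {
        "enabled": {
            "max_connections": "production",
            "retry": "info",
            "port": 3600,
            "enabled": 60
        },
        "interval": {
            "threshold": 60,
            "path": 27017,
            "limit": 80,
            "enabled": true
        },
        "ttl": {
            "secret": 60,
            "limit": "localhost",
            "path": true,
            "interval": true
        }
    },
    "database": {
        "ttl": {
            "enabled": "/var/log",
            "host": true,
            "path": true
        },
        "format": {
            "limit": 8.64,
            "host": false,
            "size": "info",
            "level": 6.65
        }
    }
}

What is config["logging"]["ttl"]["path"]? True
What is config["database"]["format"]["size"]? "info"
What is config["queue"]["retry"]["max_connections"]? 8080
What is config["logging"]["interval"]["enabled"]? True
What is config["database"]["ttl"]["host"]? True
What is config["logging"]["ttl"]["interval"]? True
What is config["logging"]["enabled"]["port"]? 3600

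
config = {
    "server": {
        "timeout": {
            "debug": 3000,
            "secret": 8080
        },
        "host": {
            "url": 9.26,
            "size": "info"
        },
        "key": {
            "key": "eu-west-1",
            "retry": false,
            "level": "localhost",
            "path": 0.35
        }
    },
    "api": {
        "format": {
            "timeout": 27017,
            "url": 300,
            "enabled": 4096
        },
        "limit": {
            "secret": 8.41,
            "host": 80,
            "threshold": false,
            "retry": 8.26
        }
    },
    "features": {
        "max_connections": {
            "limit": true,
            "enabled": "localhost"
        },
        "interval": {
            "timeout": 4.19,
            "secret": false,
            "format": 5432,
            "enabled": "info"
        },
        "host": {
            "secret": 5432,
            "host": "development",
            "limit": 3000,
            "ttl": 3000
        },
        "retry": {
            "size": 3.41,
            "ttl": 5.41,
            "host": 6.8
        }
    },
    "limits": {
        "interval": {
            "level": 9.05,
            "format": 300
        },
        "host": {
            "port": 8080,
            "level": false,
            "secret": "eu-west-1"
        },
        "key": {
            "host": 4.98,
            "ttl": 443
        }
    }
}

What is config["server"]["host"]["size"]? "info"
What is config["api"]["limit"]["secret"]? 8.41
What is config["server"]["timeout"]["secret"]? 8080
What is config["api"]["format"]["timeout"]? 27017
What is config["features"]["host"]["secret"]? 5432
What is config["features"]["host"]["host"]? "development"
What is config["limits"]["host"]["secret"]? "eu-west-1"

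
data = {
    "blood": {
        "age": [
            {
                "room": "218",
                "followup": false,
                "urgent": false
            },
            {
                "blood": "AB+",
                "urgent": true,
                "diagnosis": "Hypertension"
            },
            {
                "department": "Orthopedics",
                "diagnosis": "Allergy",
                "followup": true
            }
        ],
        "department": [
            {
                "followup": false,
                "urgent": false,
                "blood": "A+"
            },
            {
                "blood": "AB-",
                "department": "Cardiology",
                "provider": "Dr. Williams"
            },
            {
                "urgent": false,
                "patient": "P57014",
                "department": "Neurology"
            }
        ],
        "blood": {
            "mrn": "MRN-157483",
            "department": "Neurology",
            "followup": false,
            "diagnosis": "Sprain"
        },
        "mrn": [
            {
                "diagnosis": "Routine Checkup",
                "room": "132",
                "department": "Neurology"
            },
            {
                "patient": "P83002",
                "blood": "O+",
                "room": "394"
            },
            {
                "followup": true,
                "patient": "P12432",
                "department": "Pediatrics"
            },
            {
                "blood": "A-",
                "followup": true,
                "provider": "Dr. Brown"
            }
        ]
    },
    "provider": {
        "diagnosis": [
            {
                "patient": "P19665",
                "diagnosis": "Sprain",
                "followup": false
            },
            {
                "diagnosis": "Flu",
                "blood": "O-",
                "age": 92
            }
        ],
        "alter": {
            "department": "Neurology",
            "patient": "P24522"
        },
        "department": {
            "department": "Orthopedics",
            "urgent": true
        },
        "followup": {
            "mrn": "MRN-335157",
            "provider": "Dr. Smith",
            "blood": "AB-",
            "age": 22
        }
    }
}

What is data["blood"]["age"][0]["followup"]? False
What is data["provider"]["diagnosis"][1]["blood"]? "O-"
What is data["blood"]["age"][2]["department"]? "Orthopedics"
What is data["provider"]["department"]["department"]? "Orthopedics"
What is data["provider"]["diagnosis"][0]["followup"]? False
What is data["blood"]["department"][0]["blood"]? "A+"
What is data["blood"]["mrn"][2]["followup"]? True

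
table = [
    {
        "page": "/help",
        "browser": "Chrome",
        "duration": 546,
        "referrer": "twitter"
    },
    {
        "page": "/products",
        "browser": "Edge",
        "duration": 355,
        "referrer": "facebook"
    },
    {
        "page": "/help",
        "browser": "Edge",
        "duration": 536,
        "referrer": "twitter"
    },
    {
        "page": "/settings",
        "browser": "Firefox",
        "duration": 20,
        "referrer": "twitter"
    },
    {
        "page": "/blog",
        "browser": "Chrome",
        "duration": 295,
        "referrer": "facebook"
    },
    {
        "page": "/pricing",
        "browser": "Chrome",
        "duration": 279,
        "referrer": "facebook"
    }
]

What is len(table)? 6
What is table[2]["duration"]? 536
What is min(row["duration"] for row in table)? 20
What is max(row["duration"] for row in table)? 546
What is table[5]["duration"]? 279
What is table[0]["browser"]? "Chrome"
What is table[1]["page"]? "/products"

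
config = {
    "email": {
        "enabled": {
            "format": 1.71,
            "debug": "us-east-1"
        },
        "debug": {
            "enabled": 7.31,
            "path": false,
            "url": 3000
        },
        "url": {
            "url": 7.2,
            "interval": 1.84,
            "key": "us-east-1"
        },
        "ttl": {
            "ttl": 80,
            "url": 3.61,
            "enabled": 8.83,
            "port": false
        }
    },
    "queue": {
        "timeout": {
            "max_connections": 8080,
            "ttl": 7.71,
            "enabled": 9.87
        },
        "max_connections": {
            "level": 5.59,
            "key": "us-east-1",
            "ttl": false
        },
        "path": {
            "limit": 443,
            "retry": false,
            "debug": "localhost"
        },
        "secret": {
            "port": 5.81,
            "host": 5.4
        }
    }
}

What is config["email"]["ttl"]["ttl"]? 80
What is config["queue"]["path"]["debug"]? "localhost"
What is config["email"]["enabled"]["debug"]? "us-east-1"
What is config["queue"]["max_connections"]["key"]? "us-east-1"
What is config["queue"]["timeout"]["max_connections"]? 8080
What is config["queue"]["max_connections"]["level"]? 5.59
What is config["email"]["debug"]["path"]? False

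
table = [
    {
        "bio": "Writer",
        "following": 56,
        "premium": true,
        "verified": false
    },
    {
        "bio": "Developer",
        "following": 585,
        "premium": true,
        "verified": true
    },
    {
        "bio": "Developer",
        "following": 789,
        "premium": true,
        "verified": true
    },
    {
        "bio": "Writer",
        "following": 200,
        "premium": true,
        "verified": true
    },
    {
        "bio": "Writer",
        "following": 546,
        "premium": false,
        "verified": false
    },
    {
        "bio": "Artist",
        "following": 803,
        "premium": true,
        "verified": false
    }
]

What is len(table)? 6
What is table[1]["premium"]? True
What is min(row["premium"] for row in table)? False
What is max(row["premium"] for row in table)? True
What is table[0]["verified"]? False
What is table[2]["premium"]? True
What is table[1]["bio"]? "Developer"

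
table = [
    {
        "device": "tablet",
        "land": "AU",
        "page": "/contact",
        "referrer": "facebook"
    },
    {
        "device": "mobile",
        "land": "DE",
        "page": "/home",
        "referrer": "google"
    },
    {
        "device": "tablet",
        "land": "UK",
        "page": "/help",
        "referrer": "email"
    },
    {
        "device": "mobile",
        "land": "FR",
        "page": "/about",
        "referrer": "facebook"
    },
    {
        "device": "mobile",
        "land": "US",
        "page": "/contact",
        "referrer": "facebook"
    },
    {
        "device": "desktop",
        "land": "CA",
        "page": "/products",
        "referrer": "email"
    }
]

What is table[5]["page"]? "/products"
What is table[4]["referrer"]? "facebook"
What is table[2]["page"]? "/help"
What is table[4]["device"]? "mobile"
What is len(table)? 6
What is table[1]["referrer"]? "google"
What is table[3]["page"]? "/about"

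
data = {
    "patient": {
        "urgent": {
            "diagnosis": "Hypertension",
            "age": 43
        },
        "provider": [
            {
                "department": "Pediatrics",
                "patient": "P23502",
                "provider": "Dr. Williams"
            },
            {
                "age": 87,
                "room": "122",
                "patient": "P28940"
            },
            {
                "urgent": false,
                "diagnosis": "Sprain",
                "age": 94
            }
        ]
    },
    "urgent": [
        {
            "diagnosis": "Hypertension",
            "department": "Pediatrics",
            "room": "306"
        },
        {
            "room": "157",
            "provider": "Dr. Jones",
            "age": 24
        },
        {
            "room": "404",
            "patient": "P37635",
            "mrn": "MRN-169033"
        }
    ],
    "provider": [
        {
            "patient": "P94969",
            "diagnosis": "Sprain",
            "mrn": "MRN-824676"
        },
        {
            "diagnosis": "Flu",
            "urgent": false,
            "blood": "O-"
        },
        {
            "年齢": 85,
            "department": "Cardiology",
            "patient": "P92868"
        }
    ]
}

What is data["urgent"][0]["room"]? "306"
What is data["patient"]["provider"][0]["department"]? "Pediatrics"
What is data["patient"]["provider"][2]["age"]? 94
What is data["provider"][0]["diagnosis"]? "Sprain"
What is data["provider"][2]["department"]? "Cardiology"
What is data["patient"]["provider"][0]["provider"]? "Dr. Williams"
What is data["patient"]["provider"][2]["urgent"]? False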